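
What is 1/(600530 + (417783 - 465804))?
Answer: 1/552509 ≈ 1.8099e-6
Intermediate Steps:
1/(600530 + (417783 - 465804)) = 1/(600530 - 48021) = 1/552509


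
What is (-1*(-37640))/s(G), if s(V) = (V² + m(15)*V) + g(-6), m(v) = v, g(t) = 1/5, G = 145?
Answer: 188200/116001 ≈ 1.6224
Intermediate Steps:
g(t) = ⅕
s(V) = ⅕ + V² + 15*V (s(V) = (V² + 15*V) + ⅕ = ⅕ + V² + 15*V)
(-1*(-37640))/s(G) = (-1*(-37640))/(⅕ + 145² + 15*145) = 37640/(⅕ + 21025 + 2175) = 37640/(116001/5) = 37640*(5/116001) = 188200/116001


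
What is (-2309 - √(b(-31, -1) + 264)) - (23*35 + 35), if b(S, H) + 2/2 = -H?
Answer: -3149 - 2*√66 ≈ -3165.3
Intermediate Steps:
b(S, H) = -1 - H
(-2309 - √(b(-31, -1) + 264)) - (23*35 + 35) = (-2309 - √((-1 - 1*(-1)) + 264)) - (23*35 + 35) = (-2309 - √((-1 + 1) + 264)) - (805 + 35) = (-2309 - √(0 + 264)) - 1*840 = (-2309 - √264) - 840 = (-2309 - 2*√66) - 840 = -3149 - 2*√66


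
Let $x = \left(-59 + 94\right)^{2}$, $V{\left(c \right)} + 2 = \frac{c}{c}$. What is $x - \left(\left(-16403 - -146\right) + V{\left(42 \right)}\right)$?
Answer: $17483$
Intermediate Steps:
$V{\left(c \right)} = -1$ ($V{\left(c \right)} = -2 + \frac{c}{c} = -2 + 1 = -1$)
$x = 1225$ ($x = 35^{2} = 1225$)
$x - \left(\left(-16403 - -146\right) + V{\left(42 \right)}\right) = 1225 - \left(\left(-16403 - -146\right) - 1\right) = 1225 - \left(\left(-16403 + \left(-4533 + 4679\right)\right) - 1\right) = 1225 - \left(\left(-16403 + 146\right) - 1\right) = 1225 - \left(-16257 - 1\right) = 1225 - -16258 = 1225 + 16258 = 17483$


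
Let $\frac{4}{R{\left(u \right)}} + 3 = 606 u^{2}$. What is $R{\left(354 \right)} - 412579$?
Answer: $- \frac{31331865240443}{75941493} \approx -4.1258 \cdot 10^{5}$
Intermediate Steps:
$R{\left(u \right)} = \frac{4}{-3 + 606 u^{2}}$
$R{\left(354 \right)} - 412579 = \frac{4}{3 \left(-1 + 202 \cdot 354^{2}\right)} - 412579 = \frac{4}{3 \left(-1 + 202 \cdot 125316\right)} - 412579 = \frac{4}{3 \left(-1 + 25313832\right)} - 412579 = \frac{4}{3 \cdot 25313831} - 412579 = \frac{4}{3} \cdot \frac{1}{25313831} - 412579 = \frac{4}{75941493} - 412579 = - \frac{31331865240443}{75941493}$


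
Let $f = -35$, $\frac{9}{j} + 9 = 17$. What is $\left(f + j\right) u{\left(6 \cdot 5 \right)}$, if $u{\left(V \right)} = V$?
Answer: $- \frac{4065}{4} \approx -1016.3$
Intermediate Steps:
$j = \frac{9}{8}$ ($j = \frac{9}{-9 + 17} = \frac{9}{8} \approx 1.125$)
$\left(f + j\right) u{\left(6 \cdot 5 \right)} = \left(-35 + \frac{9}{8}\right) 6 \cdot 5 = \left(- \frac{271}{8}\right) 30 = - \frac{4065}{4}$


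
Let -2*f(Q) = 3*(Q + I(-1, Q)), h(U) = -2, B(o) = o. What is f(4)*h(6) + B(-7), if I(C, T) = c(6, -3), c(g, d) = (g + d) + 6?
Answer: 32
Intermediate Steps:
c(g, d) = 6 + d + g (c(g, d) = (d + g) + 6 = 6 + d + g)
I(C, T) = 9 (I(C, T) = 6 - 3 + 6 = 9)
f(Q) = -27/2 - 3*Q/2 (f(Q) = -3*(Q + 9)/2 = -3*(9 + Q)/2 = -(27 + 3*Q)/2 = -27/2 - 3*Q/2)
f(4)*h(6) + B(-7) = (-27/2 - 3/2*4)*(-2) - 7 = (-27/2 - 6)*(-2) - 7 = -39/2*(-2) - 7 = 39 - 7 = 32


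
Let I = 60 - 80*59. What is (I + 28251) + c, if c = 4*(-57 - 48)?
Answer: 23171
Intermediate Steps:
I = -4660 (I = 60 - 4720 = -4660)
c = -420 (c = 4*(-105) = -420)
(I + 28251) + c = (-4660 + 28251) - 420 = 23591 - 420 = 23171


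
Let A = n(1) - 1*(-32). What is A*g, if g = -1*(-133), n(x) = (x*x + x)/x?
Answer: 4522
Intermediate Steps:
n(x) = (x + x²)/x (n(x) = (x² + x)/x = (x + x²)/x)
A = 34 (A = (1 + 1) - 1*(-32) = 2 + 32 = 34)
g = 133
A*g = 34*133 = 4522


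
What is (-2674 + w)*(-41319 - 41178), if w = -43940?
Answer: 3845515158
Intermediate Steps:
(-2674 + w)*(-41319 - 41178) = (-2674 - 43940)*(-41319 - 41178) = -46614*(-82497) = 3845515158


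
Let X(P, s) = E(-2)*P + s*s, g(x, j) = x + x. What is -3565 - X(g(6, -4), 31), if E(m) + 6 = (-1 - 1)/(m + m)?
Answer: -4460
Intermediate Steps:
g(x, j) = 2*x
E(m) = -6 - 1/m (E(m) = -6 + (-1 - 1)/(m + m) = -6 - 2*1/(2*m) = -6 - 1/m)
X(P, s) = s² - 11*P/2 (X(P, s) = (-6 - 1/(-2))*P + s*s = (-6 - 1*(-½))*P + s² = (-6 + ½)*P + s² = -11*P/2 + s² = s² - 11*P/2)
-3565 - X(g(6, -4), 31) = -3565 - (31² - 11*6) = -3565 - (961 - 11/2*12) = -3565 - (961 - 66) = -3565 - 1*895 = -3565 - 895 = -4460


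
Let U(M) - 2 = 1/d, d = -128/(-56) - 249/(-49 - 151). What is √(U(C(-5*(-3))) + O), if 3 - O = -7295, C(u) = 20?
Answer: 10*√1783696379/4943 ≈ 85.442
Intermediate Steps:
d = 4943/1400 (d = -128*(-1/56) - 249/(-200) = 16/7 - 249*(-1/200) = 16/7 + 249/200 = 4943/1400 ≈ 3.5307)
U(M) = 11286/4943 (U(M) = 2 + 1/(4943/1400) = 2 + 1400/4943 = 11286/4943)
O = 7298 (O = 3 - 1*(-7295) = 3 + 7295 = 7298)
√(U(C(-5*(-3))) + O) = √(11286/4943 + 7298) = √(36085300/4943) = 10*√1783696379/4943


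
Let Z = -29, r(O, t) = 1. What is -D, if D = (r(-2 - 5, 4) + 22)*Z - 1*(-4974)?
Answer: -4307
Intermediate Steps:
D = 4307 (D = (1 + 22)*(-29) - 1*(-4974) = 23*(-29) + 4974 = -667 + 4974 = 4307)
-D = -1*4307 = -4307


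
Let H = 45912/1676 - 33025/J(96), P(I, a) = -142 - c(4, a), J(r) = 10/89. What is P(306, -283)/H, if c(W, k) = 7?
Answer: 124862/246284099 ≈ 0.00050698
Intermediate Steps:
J(r) = 10/89 (J(r) = 10*(1/89) = 10/89)
P(I, a) = -149 (P(I, a) = -142 - 1*7 = -142 - 7 = -149)
H = -246284099/838 (H = 45912/1676 - 33025/10/89 = 45912*(1/1676) - 33025*89/10 = 11478/419 - 587845/2 = -246284099/838 ≈ -2.9390e+5)
P(306, -283)/H = -149/(-246284099/838) = -149*(-838/246284099) = 124862/246284099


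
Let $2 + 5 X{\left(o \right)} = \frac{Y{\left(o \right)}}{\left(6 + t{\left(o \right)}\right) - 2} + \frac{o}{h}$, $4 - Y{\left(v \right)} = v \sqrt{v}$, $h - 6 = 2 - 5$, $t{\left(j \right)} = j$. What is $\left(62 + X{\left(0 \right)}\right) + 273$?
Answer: $\frac{1674}{5} \approx 334.8$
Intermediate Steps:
$h = 3$ ($h = 6 + \left(2 - 5\right) = 6 - 3 = 3$)
$Y{\left(v \right)} = 4 - v^{\frac{3}{2}}$ ($Y{\left(v \right)} = 4 - v \sqrt{v} = 4 - v^{\frac{3}{2}}$)
$X{\left(o \right)} = - \frac{2}{5} + \frac{o}{15} + \frac{4 - o^{\frac{3}{2}}}{5 \left(4 + o\right)}$ ($X{\left(o \right)} = - \frac{2}{5} + \frac{\frac{4 - o^{\frac{3}{2}}}{\left(6 + o\right) - 2} + \frac{o}{3}}{5} = - \frac{2}{5} + \frac{\frac{4 - o^{\frac{3}{2}}}{4 + o} + o \frac{1}{3}}{5} = - \frac{2}{5} + \frac{\frac{4 - o^{\frac{3}{2}}}{4 + o} + \frac{o}{3}}{5} = - \frac{2}{5} + \frac{\frac{o}{3} + \frac{4 - o^{\frac{3}{2}}}{4 + o}}{5} = - \frac{2}{5} + \left(\frac{o}{15} + \frac{4 - o^{\frac{3}{2}}}{5 \left(4 + o\right)}\right) = - \frac{2}{5} + \frac{o}{15} + \frac{4 - o^{\frac{3}{2}}}{5 \left(4 + o\right)}$)
$\left(62 + X{\left(0 \right)}\right) + 273 = \left(62 + \frac{-12 + 0^{2} - 3 \cdot 0^{\frac{3}{2}} - 0}{15 \left(4 + 0\right)}\right) + 273 = \left(62 + \frac{-12 + 0 - 0 + 0}{15 \cdot 4}\right) + 273 = \left(62 + \frac{1}{15} \cdot \frac{1}{4} \left(-12 + 0 + 0 + 0\right)\right) + 273 = \left(62 + \frac{1}{15} \cdot \frac{1}{4} \left(-12\right)\right) + 273 = \left(62 - \frac{1}{5}\right) + 273 = \frac{309}{5} + 273 = \frac{1674}{5}$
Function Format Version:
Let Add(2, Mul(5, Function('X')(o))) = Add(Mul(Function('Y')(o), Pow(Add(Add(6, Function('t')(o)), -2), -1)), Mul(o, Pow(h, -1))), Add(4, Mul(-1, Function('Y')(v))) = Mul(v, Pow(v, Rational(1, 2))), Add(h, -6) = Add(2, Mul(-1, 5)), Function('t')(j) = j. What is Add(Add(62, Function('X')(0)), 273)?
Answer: Rational(1674, 5) ≈ 334.80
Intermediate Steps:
h = 3 (h = Add(6, Add(2, Mul(-1, 5))) = Add(6, Add(2, -5)) = Add(6, -3) = 3)
Function('Y')(v) = Add(4, Mul(-1, Pow(v, Rational(3, 2)))) (Function('Y')(v) = Add(4, Mul(-1, Mul(v, Pow(v, Rational(1, 2))))) = Add(4, Mul(-1, Pow(v, Rational(3, 2)))))
Function('X')(o) = Add(Rational(-2, 5), Mul(Rational(1, 15), o), Mul(Rational(1, 5), Pow(Add(4, o), -1), Add(4, Mul(-1, Pow(o, Rational(3, 2)))))) (Function('X')(o) = Add(Rational(-2, 5), Mul(Rational(1, 5), Add(Mul(Add(4, Mul(-1, Pow(o, Rational(3, 2)))), Pow(Add(Add(6, o), -2), -1)), Mul(o, Pow(3, -1))))) = Add(Rational(-2, 5), Mul(Rational(1, 5), Add(Mul(Add(4, Mul(-1, Pow(o, Rational(3, 2)))), Pow(Add(4, o), -1)), Mul(o, Rational(1, 3))))) = Add(Rational(-2, 5), Mul(Rational(1, 5), Add(Mul(Pow(Add(4, o), -1), Add(4, Mul(-1, Pow(o, Rational(3, 2))))), Mul(Rational(1, 3), o)))) = Add(Rational(-2, 5), Mul(Rational(1, 5), Add(Mul(Rational(1, 3), o), Mul(Pow(Add(4, o), -1), Add(4, Mul(-1, Pow(o, Rational(3, 2)))))))) = Add(Rational(-2, 5), Add(Mul(Rational(1, 15), o), Mul(Rational(1, 5), Pow(Add(4, o), -1), Add(4, Mul(-1, Pow(o, Rational(3, 2))))))) = Add(Rational(-2, 5), Mul(Rational(1, 15), o), Mul(Rational(1, 5), Pow(Add(4, o), -1), Add(4, Mul(-1, Pow(o, Rational(3, 2)))))))
Add(Add(62, Function('X')(0)), 273) = Add(Add(62, Mul(Rational(1, 15), Pow(Add(4, 0), -1), Add(-12, Pow(0, 2), Mul(-3, Pow(0, Rational(3, 2))), Mul(-2, 0)))), 273) = Add(Add(62, Mul(Rational(1, 15), Pow(4, -1), Add(-12, 0, Mul(-3, 0), 0))), 273) = Add(Add(62, Mul(Rational(1, 15), Rational(1, 4), Add(-12, 0, 0, 0))), 273) = Add(Add(62, Mul(Rational(1, 15), Rational(1, 4), -12)), 273) = Add(Add(62, Rational(-1, 5)), 273) = Add(Rational(309, 5), 273) = Rational(1674, 5)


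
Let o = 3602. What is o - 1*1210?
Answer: 2392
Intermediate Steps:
o - 1*1210 = 3602 - 1*1210 = 3602 - 1210 = 2392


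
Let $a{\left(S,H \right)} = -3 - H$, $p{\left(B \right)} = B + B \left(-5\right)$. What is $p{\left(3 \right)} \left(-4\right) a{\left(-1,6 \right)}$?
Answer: $-432$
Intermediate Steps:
$p{\left(B \right)} = - 4 B$ ($p{\left(B \right)} = B - 5 B = - 4 B$)
$p{\left(3 \right)} \left(-4\right) a{\left(-1,6 \right)} = \left(-4\right) 3 \left(-4\right) \left(-3 - 6\right) = \left(-12\right) \left(-4\right) \left(-3 - 6\right) = 48 \left(-9\right) = -432$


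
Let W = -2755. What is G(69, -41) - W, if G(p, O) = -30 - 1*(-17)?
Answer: 2742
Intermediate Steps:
G(p, O) = -13 (G(p, O) = -30 + 17 = -13)
G(69, -41) - W = -13 - 1*(-2755) = -13 + 2755 = 2742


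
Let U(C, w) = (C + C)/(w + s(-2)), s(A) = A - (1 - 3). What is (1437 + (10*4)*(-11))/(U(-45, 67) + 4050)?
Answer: 66799/271260 ≈ 0.24625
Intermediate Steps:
s(A) = 2 + A (s(A) = A - 1*(-2) = A + 2 = 2 + A)
U(C, w) = 2*C/w (U(C, w) = (C + C)/(w + (2 - 2)) = (2*C)/(w + 0) = (2*C)/w = 2*C/w)
(1437 + (10*4)*(-11))/(U(-45, 67) + 4050) = (1437 + (10*4)*(-11))/(2*(-45)/67 + 4050) = (1437 + 40*(-11))/(2*(-45)*(1/67) + 4050) = (1437 - 440)/(-90/67 + 4050) = 997/(271260/67) = 997*(67/271260) = 66799/271260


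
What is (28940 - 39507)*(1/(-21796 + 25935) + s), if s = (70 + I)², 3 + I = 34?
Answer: -446159239980/4139 ≈ -1.0779e+8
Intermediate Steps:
I = 31 (I = -3 + 34 = 31)
s = 10201 (s = (70 + 31)² = 101² = 10201)
(28940 - 39507)*(1/(-21796 + 25935) + s) = (28940 - 39507)*(1/(-21796 + 25935) + 10201) = -10567*(1/4139 + 10201) = -10567*42221940/4139 = -446159239980/4139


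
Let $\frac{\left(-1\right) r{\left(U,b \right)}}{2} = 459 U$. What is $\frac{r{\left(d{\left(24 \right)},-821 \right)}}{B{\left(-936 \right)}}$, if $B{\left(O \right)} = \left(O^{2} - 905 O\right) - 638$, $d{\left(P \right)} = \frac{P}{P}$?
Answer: $- \frac{459}{861269} \approx -0.00053293$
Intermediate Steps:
$d{\left(P \right)} = 1$
$B{\left(O \right)} = -638 + O^{2} - 905 O$
$r{\left(U,b \right)} = - 918 U$ ($r{\left(U,b \right)} = - 2 \cdot 459 U = - 918 U$)
$\frac{r{\left(d{\left(24 \right)},-821 \right)}}{B{\left(-936 \right)}} = \frac{\left(-918\right) 1}{-638 + \left(-936\right)^{2} - -847080} = - \frac{918}{-638 + 876096 + 847080} = - \frac{918}{1722538} = \left(-918\right) \frac{1}{1722538} = - \frac{459}{861269}$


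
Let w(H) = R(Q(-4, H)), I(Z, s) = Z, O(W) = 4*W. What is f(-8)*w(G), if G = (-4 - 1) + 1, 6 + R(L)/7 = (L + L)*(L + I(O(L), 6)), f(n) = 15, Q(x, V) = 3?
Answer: 8820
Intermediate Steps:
R(L) = -42 + 70*L² (R(L) = -42 + 7*((L + L)*(L + 4*L)) = -42 + 7*((2*L)*(5*L)) = -42 + 7*(10*L²) = -42 + 70*L²)
G = -4 (G = -5 + 1 = -4)
w(H) = 588 (w(H) = -42 + 70*3² = -42 + 70*9 = -42 + 630 = 588)
f(-8)*w(G) = 15*588 = 8820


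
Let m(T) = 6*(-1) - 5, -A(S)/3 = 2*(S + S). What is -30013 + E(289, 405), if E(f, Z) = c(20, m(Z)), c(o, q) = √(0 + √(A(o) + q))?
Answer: -30013 + (-251)^(¼) ≈ -30010.0 + 2.8145*I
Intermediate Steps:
A(S) = -12*S (A(S) = -6*(S + S) = -6*2*S = -12*S)
m(T) = -11 (m(T) = -6 - 5 = -11)
c(o, q) = (q - 12*o)^(¼) (c(o, q) = √(0 + √(-12*o + q)) = √(0 + √(q - 12*o)) = √(√(q - 12*o)) = (q - 12*o)^(¼))
E(f, Z) = (-251)^(¼) (E(f, Z) = (-11 - 12*20)^(¼) = (-11 - 240)^(¼) = (-251)^(¼))
-30013 + E(289, 405) = -30013 + (-251)^(¼)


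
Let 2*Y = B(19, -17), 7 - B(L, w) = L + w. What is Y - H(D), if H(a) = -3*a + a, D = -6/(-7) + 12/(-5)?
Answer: -41/70 ≈ -0.58571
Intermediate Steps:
B(L, w) = 7 - L - w (B(L, w) = 7 - (L + w) = 7 + (-L - w) = 7 - L - w)
D = -54/35 (D = -6*(-1/7) + 12*(-1/5) = 6/7 - 12/5 = -54/35 ≈ -1.5429)
Y = 5/2 (Y = (7 - 1*19 - 1*(-17))/2 = (7 - 19 + 17)/2 = (1/2)*5 = 5/2 ≈ 2.5000)
H(a) = -2*a
Y - H(D) = 5/2 - (-2)*(-54)/35 = 5/2 - 1*108/35 = 5/2 - 108/35 = -41/70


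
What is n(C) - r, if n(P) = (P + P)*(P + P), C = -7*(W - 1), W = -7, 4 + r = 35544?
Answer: -22996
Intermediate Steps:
r = 35540 (r = -4 + 35544 = 35540)
C = 56 (C = -7*(-7 - 1) = -7*(-8) = 56)
n(P) = 4*P² (n(P) = (2*P)*(2*P) = 4*P²)
n(C) - r = 4*56² - 1*35540 = 4*3136 - 35540 = 12544 - 35540 = -22996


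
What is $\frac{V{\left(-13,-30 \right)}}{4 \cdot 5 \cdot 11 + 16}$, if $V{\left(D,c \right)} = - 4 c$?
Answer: $\frac{30}{59} \approx 0.50847$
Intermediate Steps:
$\frac{V{\left(-13,-30 \right)}}{4 \cdot 5 \cdot 11 + 16} = \frac{\left(-4\right) \left(-30\right)}{4 \cdot 5 \cdot 11 + 16} = \frac{120}{20 \cdot 11 + 16} = \frac{120}{220 + 16} = \frac{120}{236} = 120 \cdot \frac{1}{236} = \frac{30}{59}$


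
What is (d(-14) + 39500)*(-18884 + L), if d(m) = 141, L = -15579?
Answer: -1366147783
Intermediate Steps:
(d(-14) + 39500)*(-18884 + L) = (141 + 39500)*(-18884 - 15579) = 39641*(-34463) = -1366147783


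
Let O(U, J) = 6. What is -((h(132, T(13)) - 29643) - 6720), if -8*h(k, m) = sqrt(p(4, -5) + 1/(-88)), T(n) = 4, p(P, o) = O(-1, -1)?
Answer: 36363 + sqrt(11594)/352 ≈ 36363.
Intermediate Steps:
p(P, o) = 6
h(k, m) = -sqrt(11594)/352 (h(k, m) = -sqrt(6 + 1/(-88))/8 = -sqrt(6 - 1/88)/8 = -sqrt(11594)/352)
-((h(132, T(13)) - 29643) - 6720) = -((-sqrt(11594)/352 - 29643) - 6720) = -((-29643 - sqrt(11594)/352) - 6720) = -(-36363 - sqrt(11594)/352) = 36363 + sqrt(11594)/352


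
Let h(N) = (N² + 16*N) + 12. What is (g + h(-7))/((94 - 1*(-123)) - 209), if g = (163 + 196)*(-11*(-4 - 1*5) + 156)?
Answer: 45747/4 ≈ 11437.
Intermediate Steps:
g = 91545 (g = 359*(-11*(-4 - 5) + 156) = 359*(-11*(-9) + 156) = 359*(99 + 156) = 359*255 = 91545)
h(N) = 12 + N² + 16*N
(g + h(-7))/((94 - 1*(-123)) - 209) = (91545 + (12 + (-7)² + 16*(-7)))/((94 - 1*(-123)) - 209) = (91545 + (12 + 49 - 112))/((94 + 123) - 209) = (91545 - 51)/(217 - 209) = 91494/8 = 91494*(⅛) = 45747/4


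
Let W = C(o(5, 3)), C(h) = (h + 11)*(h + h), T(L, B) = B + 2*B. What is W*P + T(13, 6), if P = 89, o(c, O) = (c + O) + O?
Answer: 43094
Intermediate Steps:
T(L, B) = 3*B
o(c, O) = c + 2*O (o(c, O) = (O + c) + O = c + 2*O)
C(h) = 2*h*(11 + h) (C(h) = (11 + h)*(2*h) = 2*h*(11 + h))
W = 484 (W = 2*(5 + 2*3)*(11 + (5 + 2*3)) = 2*(5 + 6)*(11 + (5 + 6)) = 2*11*(11 + 11) = 2*11*22 = 484)
W*P + T(13, 6) = 484*89 + 3*6 = 43076 + 18 = 43094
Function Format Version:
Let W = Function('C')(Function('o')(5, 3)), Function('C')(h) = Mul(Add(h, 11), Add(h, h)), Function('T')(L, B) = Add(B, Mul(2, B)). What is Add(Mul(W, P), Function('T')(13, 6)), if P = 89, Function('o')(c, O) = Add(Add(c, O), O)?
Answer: 43094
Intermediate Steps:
Function('T')(L, B) = Mul(3, B)
Function('o')(c, O) = Add(c, Mul(2, O)) (Function('o')(c, O) = Add(Add(O, c), O) = Add(c, Mul(2, O)))
Function('C')(h) = Mul(2, h, Add(11, h)) (Function('C')(h) = Mul(Add(11, h), Mul(2, h)) = Mul(2, h, Add(11, h)))
W = 484 (W = Mul(2, Add(5, Mul(2, 3)), Add(11, Add(5, Mul(2, 3)))) = Mul(2, Add(5, 6), Add(11, Add(5, 6))) = Mul(2, 11, Add(11, 11)) = Mul(2, 11, 22) = 484)
Add(Mul(W, P), Function('T')(13, 6)) = Add(Mul(484, 89), Mul(3, 6)) = Add(43076, 18) = 43094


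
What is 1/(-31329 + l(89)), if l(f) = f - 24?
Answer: -1/31264 ≈ -3.1986e-5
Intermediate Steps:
l(f) = -24 + f
1/(-31329 + l(89)) = 1/(-31329 + (-24 + 89)) = 1/(-31329 + 65) = 1/(-31264) = -1/31264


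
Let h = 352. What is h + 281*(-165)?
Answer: -46013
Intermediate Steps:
h + 281*(-165) = 352 + 281*(-165) = 352 - 46365 = -46013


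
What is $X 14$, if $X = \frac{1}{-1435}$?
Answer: $- \frac{2}{205} \approx -0.0097561$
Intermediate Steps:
$X = - \frac{1}{1435} \approx -0.00069686$
$X 14 = \left(- \frac{1}{1435}\right) 14 = - \frac{2}{205}$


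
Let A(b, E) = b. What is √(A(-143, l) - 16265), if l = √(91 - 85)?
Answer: 2*I*√4102 ≈ 128.09*I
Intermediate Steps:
l = √6 ≈ 2.4495
√(A(-143, l) - 16265) = √(-143 - 16265) = √(-16408) = 2*I*√4102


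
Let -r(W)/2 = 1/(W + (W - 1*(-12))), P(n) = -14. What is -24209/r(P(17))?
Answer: -193672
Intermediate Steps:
r(W) = -2/(12 + 2*W) (r(W) = -2/(W + (W - 1*(-12))) = -2/(W + (W + 12)) = -2/(W + (12 + W)) = -2/(12 + 2*W))
-24209/r(P(17)) = -24209/((-1/(6 - 14))) = -24209/((-1/(-8))) = -24209/((-1*(-⅛))) = -24209/⅛ = -24209*8 = -193672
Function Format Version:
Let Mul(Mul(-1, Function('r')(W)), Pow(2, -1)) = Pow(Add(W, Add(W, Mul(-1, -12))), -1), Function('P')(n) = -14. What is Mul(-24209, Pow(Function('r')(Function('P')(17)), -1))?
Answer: -193672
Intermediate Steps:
Function('r')(W) = Mul(-2, Pow(Add(12, Mul(2, W)), -1)) (Function('r')(W) = Mul(-2, Pow(Add(W, Add(W, Mul(-1, -12))), -1)) = Mul(-2, Pow(Add(W, Add(W, 12)), -1)) = Mul(-2, Pow(Add(W, Add(12, W)), -1)) = Mul(-2, Pow(Add(12, Mul(2, W)), -1)))
Mul(-24209, Pow(Function('r')(Function('P')(17)), -1)) = Mul(-24209, Pow(Mul(-1, Pow(Add(6, -14), -1)), -1)) = Mul(-24209, Pow(Mul(-1, Pow(-8, -1)), -1)) = Mul(-24209, Pow(Mul(-1, Rational(-1, 8)), -1)) = Mul(-24209, Pow(Rational(1, 8), -1)) = Mul(-24209, 8) = -193672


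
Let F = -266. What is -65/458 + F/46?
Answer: -62409/10534 ≈ -5.9245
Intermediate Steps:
-65/458 + F/46 = -65/458 - 266/46 = -65*1/458 - 266*1/46 = -65/458 - 133/23 = -62409/10534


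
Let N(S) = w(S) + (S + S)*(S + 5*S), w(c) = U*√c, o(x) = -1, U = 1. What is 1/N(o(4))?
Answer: 12/145 - I/145 ≈ 0.082759 - 0.0068966*I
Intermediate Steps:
w(c) = √c (w(c) = 1*√c = √c)
N(S) = √S + 12*S² (N(S) = √S + (S + S)*(S + 5*S) = √S + (2*S)*(6*S) = √S + 12*S²)
1/N(o(4)) = 1/(√(-1) + 12*(-1)²) = 1/(I + 12*1) = 1/(I + 12) = 1/(12 + I) = (12 - I)/145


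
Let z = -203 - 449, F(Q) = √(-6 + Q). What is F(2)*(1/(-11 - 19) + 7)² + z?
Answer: -652 + 43681*I/450 ≈ -652.0 + 97.069*I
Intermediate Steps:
z = -652
F(2)*(1/(-11 - 19) + 7)² + z = √(-6 + 2)*(1/(-11 - 19) + 7)² - 652 = √(-4)*(1/(-30) + 7)² - 652 = (2*I)*(-1/30 + 7)² - 652 = (2*I)*(209/30)² - 652 = (2*I)*(43681/900) - 652 = 43681*I/450 - 652 = -652 + 43681*I/450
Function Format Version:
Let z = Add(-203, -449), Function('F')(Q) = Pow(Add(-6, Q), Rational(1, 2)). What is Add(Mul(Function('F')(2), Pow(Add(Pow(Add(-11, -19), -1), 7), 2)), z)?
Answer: Add(-652, Mul(Rational(43681, 450), I)) ≈ Add(-652.00, Mul(97.069, I))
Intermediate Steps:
z = -652
Add(Mul(Function('F')(2), Pow(Add(Pow(Add(-11, -19), -1), 7), 2)), z) = Add(Mul(Pow(Add(-6, 2), Rational(1, 2)), Pow(Add(Pow(Add(-11, -19), -1), 7), 2)), -652) = Add(Mul(Pow(-4, Rational(1, 2)), Pow(Add(Pow(-30, -1), 7), 2)), -652) = Add(Mul(Mul(2, I), Pow(Add(Rational(-1, 30), 7), 2)), -652) = Add(Mul(Mul(2, I), Pow(Rational(209, 30), 2)), -652) = Add(Mul(Mul(2, I), Rational(43681, 900)), -652) = Add(Mul(Rational(43681, 450), I), -652) = Add(-652, Mul(Rational(43681, 450), I))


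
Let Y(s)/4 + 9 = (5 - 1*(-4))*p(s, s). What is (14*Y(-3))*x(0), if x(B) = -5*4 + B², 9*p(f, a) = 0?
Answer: 10080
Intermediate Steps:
p(f, a) = 0 (p(f, a) = (⅑)*0 = 0)
Y(s) = -36 (Y(s) = -36 + 4*((5 - 1*(-4))*0) = -36 + 4*((5 + 4)*0) = -36 + 4*(9*0) = -36 + 4*0 = -36 + 0 = -36)
x(B) = -20 + B²
(14*Y(-3))*x(0) = (14*(-36))*(-20 + 0²) = -504*(-20 + 0) = -504*(-20) = 10080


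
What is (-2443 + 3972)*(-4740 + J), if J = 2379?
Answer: -3609969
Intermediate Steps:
(-2443 + 3972)*(-4740 + J) = (-2443 + 3972)*(-4740 + 2379) = 1529*(-2361) = -3609969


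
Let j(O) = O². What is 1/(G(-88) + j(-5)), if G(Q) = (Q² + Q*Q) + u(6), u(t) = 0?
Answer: 1/15513 ≈ 6.4462e-5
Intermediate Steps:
G(Q) = 2*Q² (G(Q) = (Q² + Q*Q) + 0 = (Q² + Q²) + 0 = 2*Q² + 0 = 2*Q²)
1/(G(-88) + j(-5)) = 1/(2*(-88)² + (-5)²) = 1/(2*7744 + 25) = 1/(15488 + 25) = 1/15513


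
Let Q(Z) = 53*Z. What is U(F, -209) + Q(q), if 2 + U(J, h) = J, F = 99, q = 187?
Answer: 10008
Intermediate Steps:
U(J, h) = -2 + J
U(F, -209) + Q(q) = (-2 + 99) + 53*187 = 97 + 9911 = 10008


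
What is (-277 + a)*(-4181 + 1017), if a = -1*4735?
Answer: 15857968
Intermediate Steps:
a = -4735
(-277 + a)*(-4181 + 1017) = (-277 - 4735)*(-4181 + 1017) = -5012*(-3164) = 15857968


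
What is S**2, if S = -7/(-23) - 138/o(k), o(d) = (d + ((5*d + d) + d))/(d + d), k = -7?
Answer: 2474329/2116 ≈ 1169.3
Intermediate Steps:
o(d) = 4 (o(d) = (d + (6*d + d))/((2*d)) = (d + 7*d)*(1/(2*d)) = (8*d)*(1/(2*d)) = 4)
S = -1573/46 (S = -7/(-23) - 138/4 = -7*(-1/23) - 138*1/4 = 7/23 - 69/2 = -1573/46 ≈ -34.196)
S**2 = (-1573/46)**2 = 2474329/2116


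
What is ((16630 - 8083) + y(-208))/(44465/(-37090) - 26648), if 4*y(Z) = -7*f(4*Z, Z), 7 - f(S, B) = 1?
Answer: -63323757/197683757 ≈ -0.32033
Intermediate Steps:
f(S, B) = 6 (f(S, B) = 7 - 1*1 = 7 - 1 = 6)
y(Z) = -21/2 (y(Z) = (-7*6)/4 = (1/4)*(-42) = -21/2)
((16630 - 8083) + y(-208))/(44465/(-37090) - 26648) = ((16630 - 8083) - 21/2)/(44465/(-37090) - 26648) = (8547 - 21/2)/(44465*(-1/37090) - 26648) = 17073/(2*(-8893/7418 - 26648)) = 17073/(2*(-197683757/7418)) = (17073/2)*(-7418/197683757) = -63323757/197683757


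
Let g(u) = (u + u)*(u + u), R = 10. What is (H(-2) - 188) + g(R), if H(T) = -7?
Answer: 205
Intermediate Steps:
g(u) = 4*u² (g(u) = (2*u)*(2*u) = 4*u²)
(H(-2) - 188) + g(R) = (-7 - 188) + 4*10² = -195 + 4*100 = -195 + 400 = 205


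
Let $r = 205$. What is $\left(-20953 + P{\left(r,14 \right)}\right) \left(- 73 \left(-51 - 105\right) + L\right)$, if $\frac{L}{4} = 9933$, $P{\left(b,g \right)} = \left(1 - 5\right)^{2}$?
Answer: $-1070299440$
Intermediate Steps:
$P{\left(b,g \right)} = 16$ ($P{\left(b,g \right)} = \left(-4\right)^{2} = 16$)
$L = 39732$ ($L = 4 \cdot 9933 = 39732$)
$\left(-20953 + P{\left(r,14 \right)}\right) \left(- 73 \left(-51 - 105\right) + L\right) = \left(-20953 + 16\right) \left(- 73 \left(-51 - 105\right) + 39732\right) = - 20937 \left(\left(-73\right) \left(-156\right) + 39732\right) = - 20937 \left(11388 + 39732\right) = \left(-20937\right) 51120 = -1070299440$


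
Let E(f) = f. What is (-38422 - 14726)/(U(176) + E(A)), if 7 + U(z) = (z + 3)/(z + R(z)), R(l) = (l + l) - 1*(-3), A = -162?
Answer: 7055397/22390 ≈ 315.11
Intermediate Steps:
R(l) = 3 + 2*l (R(l) = 2*l + 3 = 3 + 2*l)
U(z) = -7 + (3 + z)/(3 + 3*z) (U(z) = -7 + (z + 3)/(z + (3 + 2*z)) = -7 + (3 + z)/(3 + 3*z))
(-38422 - 14726)/(U(176) + E(A)) = (-38422 - 14726)/(2*(-9 - 10*176)/(3*(1 + 176)) - 162) = -53148/((⅔)*(-9 - 1760)/177 - 162) = -53148/((⅔)*(1/177)*(-1769) - 162) = -53148/(-3538/531 - 162) = -53148/(-89560/531) = -53148*(-531/89560) = 7055397/22390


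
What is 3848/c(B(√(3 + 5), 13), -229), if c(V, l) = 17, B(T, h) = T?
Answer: 3848/17 ≈ 226.35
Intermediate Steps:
3848/c(B(√(3 + 5), 13), -229) = 3848/17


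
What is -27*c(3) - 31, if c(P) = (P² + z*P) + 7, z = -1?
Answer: -382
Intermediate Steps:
c(P) = 7 + P² - P (c(P) = (P² - P) + 7 = 7 + P² - P)
-27*c(3) - 31 = -27*(7 + 3² - 1*3) - 31 = -27*(7 + 9 - 3) - 31 = -27*13 - 31 = -351 - 31 = -382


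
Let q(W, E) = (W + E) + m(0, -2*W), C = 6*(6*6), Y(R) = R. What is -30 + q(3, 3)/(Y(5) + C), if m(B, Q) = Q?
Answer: -30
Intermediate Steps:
C = 216 (C = 6*36 = 216)
q(W, E) = E - W (q(W, E) = (W + E) - 2*W = (E + W) - 2*W = E - W)
-30 + q(3, 3)/(Y(5) + C) = -30 + (3 - 1*3)/(5 + 216) = -30 + (3 - 3)/221 = -30 + 0*(1/221) = -30 + 0 = -30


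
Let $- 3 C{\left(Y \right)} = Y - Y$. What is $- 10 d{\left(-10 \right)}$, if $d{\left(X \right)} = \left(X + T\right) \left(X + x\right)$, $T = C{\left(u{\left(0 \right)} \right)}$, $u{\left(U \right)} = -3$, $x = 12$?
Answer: $200$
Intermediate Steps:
$C{\left(Y \right)} = 0$ ($C{\left(Y \right)} = - \frac{Y - Y}{3} = \left(- \frac{1}{3}\right) 0 = 0$)
$T = 0$
$d{\left(X \right)} = X \left(12 + X\right)$ ($d{\left(X \right)} = \left(X + 0\right) \left(X + 12\right) = X \left(12 + X\right)$)
$- 10 d{\left(-10 \right)} = - 10 \left(- 10 \left(12 - 10\right)\right) = - 10 \left(\left(-10\right) 2\right) = \left(-10\right) \left(-20\right) = 200$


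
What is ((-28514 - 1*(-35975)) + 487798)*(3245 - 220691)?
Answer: -107692088514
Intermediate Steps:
((-28514 - 1*(-35975)) + 487798)*(3245 - 220691) = ((-28514 + 35975) + 487798)*(-217446) = (7461 + 487798)*(-217446) = 495259*(-217446) = -107692088514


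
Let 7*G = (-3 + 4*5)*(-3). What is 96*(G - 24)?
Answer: -21024/7 ≈ -3003.4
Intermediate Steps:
G = -51/7 (G = ((-3 + 4*5)*(-3))/7 = ((-3 + 20)*(-3))/7 = (17*(-3))/7 = (1/7)*(-51) = -51/7 ≈ -7.2857)
96*(G - 24) = 96*(-51/7 - 24) = 96*(-219/7) = -21024/7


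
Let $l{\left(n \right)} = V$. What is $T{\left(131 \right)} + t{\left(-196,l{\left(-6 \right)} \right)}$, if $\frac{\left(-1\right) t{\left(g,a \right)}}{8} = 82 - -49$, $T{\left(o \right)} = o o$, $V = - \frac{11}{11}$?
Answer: $16113$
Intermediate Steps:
$V = -1$ ($V = \left(-11\right) \frac{1}{11} = -1$)
$T{\left(o \right)} = o^{2}$
$l{\left(n \right)} = -1$
$t{\left(g,a \right)} = -1048$ ($t{\left(g,a \right)} = - 8 \left(82 - -49\right) = - 8 \left(82 + 49\right) = \left(-8\right) 131 = -1048$)
$T{\left(131 \right)} + t{\left(-196,l{\left(-6 \right)} \right)} = 131^{2} - 1048 = 17161 - 1048 = 16113$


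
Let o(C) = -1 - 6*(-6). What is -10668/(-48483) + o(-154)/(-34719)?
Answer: 40965043/187031253 ≈ 0.21903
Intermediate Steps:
o(C) = 35 (o(C) = -1 + 36 = 35)
-10668/(-48483) + o(-154)/(-34719) = -10668/(-48483) + 35/(-34719) = -10668*(-1/48483) + 35*(-1/34719) = 3556/16161 - 35/34719 = 40965043/187031253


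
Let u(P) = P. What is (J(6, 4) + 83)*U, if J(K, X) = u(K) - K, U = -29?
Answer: -2407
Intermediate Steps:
J(K, X) = 0 (J(K, X) = K - K = 0)
(J(6, 4) + 83)*U = (0 + 83)*(-29) = 83*(-29) = -2407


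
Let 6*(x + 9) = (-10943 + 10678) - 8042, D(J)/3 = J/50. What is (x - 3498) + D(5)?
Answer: -24456/5 ≈ -4891.2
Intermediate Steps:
D(J) = 3*J/50 (D(J) = 3*(J/50) = 3*J/50)
x = -2787/2 (x = -9 + ((-10943 + 10678) - 8042)/6 = -9 + (-265 - 8042)/6 = -9 + (⅙)*(-8307) = -9 - 2769/2 = -2787/2 ≈ -1393.5)
(x - 3498) + D(5) = (-2787/2 - 3498) + (3/50)*5 = -9783/2 + 3/10 = -24456/5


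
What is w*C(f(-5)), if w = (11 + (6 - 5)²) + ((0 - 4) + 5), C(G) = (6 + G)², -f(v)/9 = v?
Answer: 33813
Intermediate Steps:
f(v) = -9*v
w = 13 (w = (11 + 1²) + (-4 + 5) = (11 + 1) + 1 = 12 + 1 = 13)
w*C(f(-5)) = 13*(6 - 9*(-5))² = 13*(6 + 45)² = 13*51² = 13*2601 = 33813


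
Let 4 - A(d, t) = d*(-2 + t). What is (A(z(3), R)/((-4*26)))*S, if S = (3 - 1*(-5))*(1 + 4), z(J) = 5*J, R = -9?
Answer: -65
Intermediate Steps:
S = 40 (S = (3 + 5)*5 = 8*5 = 40)
A(d, t) = 4 - d*(-2 + t)
(A(z(3), R)/((-4*26)))*S = ((4 + 2*(5*3) - 1*5*3*(-9))/((-4*26)))*40 = ((4 + 2*15 - 1*15*(-9))/(-104))*40 = ((4 + 30 + 135)*(-1/104))*40 = (169*(-1/104))*40 = -13/8*40 = -65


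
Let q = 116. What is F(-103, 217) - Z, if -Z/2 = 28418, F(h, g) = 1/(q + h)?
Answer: 738869/13 ≈ 56836.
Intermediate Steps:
F(h, g) = 1/(116 + h)
Z = -56836 (Z = -2*28418 = -56836)
F(-103, 217) - Z = 1/(116 - 103) - 1*(-56836) = 1/13 + 56836 = 738869/13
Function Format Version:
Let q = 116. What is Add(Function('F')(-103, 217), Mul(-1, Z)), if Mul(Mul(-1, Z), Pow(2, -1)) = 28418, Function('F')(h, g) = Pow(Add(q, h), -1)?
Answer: Rational(738869, 13) ≈ 56836.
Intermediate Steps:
Function('F')(h, g) = Pow(Add(116, h), -1)
Z = -56836 (Z = Mul(-2, 28418) = -56836)
Add(Function('F')(-103, 217), Mul(-1, Z)) = Add(Pow(Add(116, -103), -1), Mul(-1, -56836)) = Add(Pow(13, -1), 56836) = Add(Rational(1, 13), 56836) = Rational(738869, 13)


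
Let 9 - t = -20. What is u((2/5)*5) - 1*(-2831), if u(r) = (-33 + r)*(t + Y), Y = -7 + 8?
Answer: 1901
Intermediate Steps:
t = 29 (t = 9 - 1*(-20) = 9 + 20 = 29)
Y = 1
u(r) = -990 + 30*r (u(r) = (-33 + r)*(29 + 1) = (-33 + r)*30 = -990 + 30*r)
u((2/5)*5) - 1*(-2831) = (-990 + 30*((2/5)*5)) - 1*(-2831) = (-990 + 30*((2*(1/5))*5)) + 2831 = (-990 + 30*((2/5)*5)) + 2831 = (-990 + 30*2) + 2831 = (-990 + 60) + 2831 = -930 + 2831 = 1901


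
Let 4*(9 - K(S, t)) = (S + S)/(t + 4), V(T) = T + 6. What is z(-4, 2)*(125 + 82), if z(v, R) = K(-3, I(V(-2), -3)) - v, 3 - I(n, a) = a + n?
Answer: 10971/4 ≈ 2742.8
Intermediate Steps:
V(T) = 6 + T
I(n, a) = 3 - a - n (I(n, a) = 3 - (a + n) = 3 + (-a - n) = 3 - a - n)
K(S, t) = 9 - S/(2*(4 + t)) (K(S, t) = 9 - (S + S)/(4*(t + 4)) = 9 - 2*S/(4*(4 + t)) = 9 - S/(2*(4 + t)))
z(v, R) = 37/4 - v (z(v, R) = (72 - 1*(-3) + 18*(3 - 1*(-3) - (6 - 2)))/(2*(4 + (3 - 1*(-3) - (6 - 2)))) - v = (72 + 3 + 18*(3 + 3 - 1*4))/(2*(4 + (3 + 3 - 1*4))) - v = (72 + 3 + 18*(3 + 3 - 4))/(2*(4 + (3 + 3 - 4))) - v = (72 + 3 + 18*2)/(2*(4 + 2)) - v = (½)*(72 + 3 + 36)/6 - v = (½)*(⅙)*111 - v = 37/4 - v)
z(-4, 2)*(125 + 82) = (37/4 - 1*(-4))*(125 + 82) = (37/4 + 4)*207 = (53/4)*207 = 10971/4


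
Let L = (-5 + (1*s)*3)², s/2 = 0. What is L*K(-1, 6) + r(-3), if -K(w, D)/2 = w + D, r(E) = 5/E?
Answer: -755/3 ≈ -251.67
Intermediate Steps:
s = 0 (s = 2*0 = 0)
K(w, D) = -2*D - 2*w (K(w, D) = -2*(w + D) = -2*(D + w) = -2*D - 2*w)
L = 25 (L = (-5 + (1*0)*3)² = (-5 + 0*3)² = (-5 + 0)² = (-5)² = 25)
L*K(-1, 6) + r(-3) = 25*(-2*6 - 2*(-1)) + 5/(-3) = 25*(-12 + 2) + 5*(-⅓) = 25*(-10) - 5/3 = -250 - 5/3 = -755/3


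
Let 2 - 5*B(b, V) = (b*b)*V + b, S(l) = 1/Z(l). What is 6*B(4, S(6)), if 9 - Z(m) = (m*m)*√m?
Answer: -3388/1425 + 128*√6/1425 ≈ -2.1575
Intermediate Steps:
Z(m) = 9 - m^(5/2) (Z(m) = 9 - m*m*√m = 9 - m²*√m = 9 - m^(5/2))
S(l) = 1/(9 - l^(5/2))
B(b, V) = ⅖ - b/5 - V*b²/5 (B(b, V) = ⅖ - ((b*b)*V + b)/5 = ⅖ - (b²*V + b)/5 = ⅖ - (V*b² + b)/5 = ⅖ - (b + V*b²)/5 = ⅖ + (-b/5 - V*b²/5) = ⅖ - b/5 - V*b²/5)
6*B(4, S(6)) = 6*(⅖ - ⅕*4 - ⅕*(-1/(-9 + 6^(5/2)))*4²) = 6*(⅖ - ⅘ - ⅕*(-1/(-9 + 36*√6))*16) = 6*(⅖ - ⅘ + 16/(5*(-9 + 36*√6))) = 6*(-⅖ + 16/(5*(-9 + 36*√6))) = -12/5 + 96/(5*(-9 + 36*√6))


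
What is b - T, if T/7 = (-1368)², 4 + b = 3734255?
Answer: -9365717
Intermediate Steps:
b = 3734251 (b = -4 + 3734255 = 3734251)
T = 13099968 (T = 7*(-1368)² = 7*1871424 = 13099968)
b - T = 3734251 - 1*13099968 = 3734251 - 13099968 = -9365717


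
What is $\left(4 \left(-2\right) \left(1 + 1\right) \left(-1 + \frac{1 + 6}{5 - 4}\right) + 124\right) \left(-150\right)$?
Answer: $-4200$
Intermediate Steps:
$\left(4 \left(-2\right) \left(1 + 1\right) \left(-1 + \frac{1 + 6}{5 - 4}\right) + 124\right) \left(-150\right) = \left(- 8 \cdot 2 \left(-1 + \frac{7}{1}\right) + 124\right) \left(-150\right) = \left(- 8 \cdot 2 \left(-1 + 7 \cdot 1\right) + 124\right) \left(-150\right) = \left(- 8 \cdot 2 \left(-1 + 7\right) + 124\right) \left(-150\right) = \left(- 8 \cdot 2 \cdot 6 + 124\right) \left(-150\right) = \left(\left(-8\right) 12 + 124\right) \left(-150\right) = \left(-96 + 124\right) \left(-150\right) = 28 \left(-150\right) = -4200$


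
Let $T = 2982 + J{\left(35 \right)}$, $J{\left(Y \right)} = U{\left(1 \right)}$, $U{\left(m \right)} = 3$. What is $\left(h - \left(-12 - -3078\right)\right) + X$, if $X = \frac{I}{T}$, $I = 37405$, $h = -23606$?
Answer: $- \frac{15915703}{597} \approx -26659.0$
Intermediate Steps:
$J{\left(Y \right)} = 3$
$T = 2985$ ($T = 2982 + 3 = 2985$)
$X = \frac{7481}{597}$ ($X = \frac{37405}{2985} = 37405 \cdot \frac{1}{2985} = \frac{7481}{597} \approx 12.531$)
$\left(h - \left(-12 - -3078\right)\right) + X = \left(-23606 - \left(-12 - -3078\right)\right) + \frac{7481}{597} = \left(-23606 - \left(-12 + 3078\right)\right) + \frac{7481}{597} = \left(-23606 - 3066\right) + \frac{7481}{597} = -26672 + \frac{7481}{597} = - \frac{15915703}{597}$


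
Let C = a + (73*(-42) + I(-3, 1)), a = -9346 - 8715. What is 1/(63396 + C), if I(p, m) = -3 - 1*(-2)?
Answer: 1/42268 ≈ 2.3659e-5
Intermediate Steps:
I(p, m) = -1 (I(p, m) = -3 + 2 = -1)
a = -18061
C = -21128 (C = -18061 + (73*(-42) - 1) = -18061 + (-3066 - 1) = -18061 - 3067 = -21128)
1/(63396 + C) = 1/(63396 - 21128) = 1/42268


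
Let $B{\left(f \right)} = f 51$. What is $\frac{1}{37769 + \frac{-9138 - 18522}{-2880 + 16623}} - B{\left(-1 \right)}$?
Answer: $\frac{8823543600}{173010569} \approx 51.0$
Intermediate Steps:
$B{\left(f \right)} = 51 f$
$\frac{1}{37769 + \frac{-9138 - 18522}{-2880 + 16623}} - B{\left(-1 \right)} = \frac{1}{37769 + \frac{-9138 - 18522}{-2880 + 16623}} - 51 \left(-1\right) = \frac{1}{37769 - \frac{27660}{13743}} - -51 = \frac{1}{37769 - \frac{9220}{4581}} + 51 = \frac{1}{\frac{173010569}{4581}} + 51 = \frac{4581}{173010569} + 51 = \frac{8823543600}{173010569}$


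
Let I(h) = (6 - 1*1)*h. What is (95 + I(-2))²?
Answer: 7225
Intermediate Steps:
I(h) = 5*h (I(h) = (6 - 1)*h = 5*h)
(95 + I(-2))² = (95 + 5*(-2))² = (95 - 10)² = 85² = 7225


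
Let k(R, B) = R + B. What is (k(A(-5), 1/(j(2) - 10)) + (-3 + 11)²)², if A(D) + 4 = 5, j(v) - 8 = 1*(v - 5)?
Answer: 104976/25 ≈ 4199.0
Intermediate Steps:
j(v) = 3 + v (j(v) = 8 + 1*(v - 5) = 8 + 1*(-5 + v) = 8 + (-5 + v) = 3 + v)
A(D) = 1 (A(D) = -4 + 5 = 1)
k(R, B) = B + R
(k(A(-5), 1/(j(2) - 10)) + (-3 + 11)²)² = ((1/((3 + 2) - 10) + 1) + (-3 + 11)²)² = ((1/(5 - 10) + 1) + 8²)² = ((1/(-5) + 1) + 64)² = ((-⅕ + 1) + 64)² = (⅘ + 64)² = (324/5)² = 104976/25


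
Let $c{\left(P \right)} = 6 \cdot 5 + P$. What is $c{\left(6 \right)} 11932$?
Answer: $429552$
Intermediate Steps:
$c{\left(P \right)} = 30 + P$
$c{\left(6 \right)} 11932 = \left(30 + 6\right) 11932 = 36 \cdot 11932 = 429552$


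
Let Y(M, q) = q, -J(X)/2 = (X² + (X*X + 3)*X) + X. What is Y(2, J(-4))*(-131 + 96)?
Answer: -4480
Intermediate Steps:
J(X) = -2*X - 2*X² - 2*X*(3 + X²) (J(X) = -2*((X² + (X*X + 3)*X) + X) = -2*((X² + (X² + 3)*X) + X) = -2*((X² + (3 + X²)*X) + X) = -2*((X² + X*(3 + X²)) + X) = -2*(X + X² + X*(3 + X²)) = -2*X - 2*X² - 2*X*(3 + X²))
Y(2, J(-4))*(-131 + 96) = (-2*(-4)*(4 - 4 + (-4)²))*(-131 + 96) = -2*(-4)*(4 - 4 + 16)*(-35) = -2*(-4)*16*(-35) = 128*(-35) = -4480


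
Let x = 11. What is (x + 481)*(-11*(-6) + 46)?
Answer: 55104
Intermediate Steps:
(x + 481)*(-11*(-6) + 46) = (11 + 481)*(-11*(-6) + 46) = 492*(66 + 46) = 492*112 = 55104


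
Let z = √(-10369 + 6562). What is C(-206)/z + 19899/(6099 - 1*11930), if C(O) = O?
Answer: -19899/5831 + 206*I*√47/423 ≈ -3.4126 + 3.3387*I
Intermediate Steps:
z = 9*I*√47 (z = √(-3807) = 9*I*√47 ≈ 61.701*I)
C(-206)/z + 19899/(6099 - 1*11930) = -206*(-I*√47/423) + 19899/(6099 - 1*11930) = -(-206)*I*√47/423 + 19899/(6099 - 11930) = 206*I*√47/423 + 19899/(-5831) = 206*I*√47/423 + 19899*(-1/5831) = 206*I*√47/423 - 19899/5831 = -19899/5831 + 206*I*√47/423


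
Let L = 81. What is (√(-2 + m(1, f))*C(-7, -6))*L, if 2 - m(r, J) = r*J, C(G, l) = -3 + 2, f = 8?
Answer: -162*I*√2 ≈ -229.1*I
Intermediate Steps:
C(G, l) = -1
m(r, J) = 2 - J*r (m(r, J) = 2 - r*J = 2 - J*r)
(√(-2 + m(1, f))*C(-7, -6))*L = (√(-2 + (2 - 1*8*1))*(-1))*81 = (√(-2 + (2 - 8))*(-1))*81 = (√(-2 - 6)*(-1))*81 = (√(-8)*(-1))*81 = ((2*I*√2)*(-1))*81 = -2*I*√2*81 = -162*I*√2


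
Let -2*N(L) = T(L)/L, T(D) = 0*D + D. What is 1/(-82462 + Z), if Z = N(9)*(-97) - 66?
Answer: -2/164959 ≈ -1.2124e-5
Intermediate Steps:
T(D) = D (T(D) = 0 + D = D)
N(L) = -½ (N(L) = -L/(2*L) = -½*1 = -½)
Z = -35/2 (Z = -½*(-97) - 66 = 97/2 - 66 = -35/2 ≈ -17.500)
1/(-82462 + Z) = 1/(-82462 - 35/2) = 1/(-164959/2) = -2/164959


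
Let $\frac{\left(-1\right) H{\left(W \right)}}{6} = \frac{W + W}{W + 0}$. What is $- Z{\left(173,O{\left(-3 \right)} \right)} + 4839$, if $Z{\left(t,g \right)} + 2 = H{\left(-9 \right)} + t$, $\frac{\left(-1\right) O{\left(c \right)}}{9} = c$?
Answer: $4680$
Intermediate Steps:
$H{\left(W \right)} = -12$ ($H{\left(W \right)} = - 6 \frac{W + W}{W + 0} = - 6 \frac{2 W}{W} = \left(-6\right) 2 = -12$)
$O{\left(c \right)} = - 9 c$
$Z{\left(t,g \right)} = -14 + t$ ($Z{\left(t,g \right)} = -2 + \left(-12 + t\right) = -14 + t$)
$- Z{\left(173,O{\left(-3 \right)} \right)} + 4839 = - (-14 + 173) + 4839 = \left(-1\right) 159 + 4839 = -159 + 4839 = 4680$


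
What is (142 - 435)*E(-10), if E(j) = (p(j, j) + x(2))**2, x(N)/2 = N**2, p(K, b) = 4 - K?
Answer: -141812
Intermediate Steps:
x(N) = 2*N**2
E(j) = (12 - j)**2 (E(j) = ((4 - j) + 2*2**2)**2 = ((4 - j) + 2*4)**2 = ((4 - j) + 8)**2 = (12 - j)**2)
(142 - 435)*E(-10) = (142 - 435)*(12 - 1*(-10))**2 = -293*(12 + 10)**2 = -293*22**2 = -293*484 = -141812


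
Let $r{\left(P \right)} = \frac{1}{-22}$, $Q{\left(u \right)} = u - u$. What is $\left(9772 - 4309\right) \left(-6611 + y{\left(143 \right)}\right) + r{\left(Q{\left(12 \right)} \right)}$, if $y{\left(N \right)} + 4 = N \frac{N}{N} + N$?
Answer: $- \frac{760657195}{22} \approx -3.4575 \cdot 10^{7}$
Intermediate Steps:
$y{\left(N \right)} = -4 + 2 N$ ($y{\left(N \right)} = -4 + \left(N \frac{N}{N} + N\right) = -4 + \left(N 1 + N\right) = -4 + \left(N + N\right) = -4 + 2 N$)
$Q{\left(u \right)} = 0$
$r{\left(P \right)} = - \frac{1}{22}$
$\left(9772 - 4309\right) \left(-6611 + y{\left(143 \right)}\right) + r{\left(Q{\left(12 \right)} \right)} = \left(9772 - 4309\right) \left(-6611 + \left(-4 + 2 \cdot 143\right)\right) - \frac{1}{22} = 5463 \left(-6611 + \left(-4 + 286\right)\right) - \frac{1}{22} = 5463 \left(-6611 + 282\right) - \frac{1}{22} = 5463 \left(-6329\right) - \frac{1}{22} = -34575327 - \frac{1}{22} = - \frac{760657195}{22}$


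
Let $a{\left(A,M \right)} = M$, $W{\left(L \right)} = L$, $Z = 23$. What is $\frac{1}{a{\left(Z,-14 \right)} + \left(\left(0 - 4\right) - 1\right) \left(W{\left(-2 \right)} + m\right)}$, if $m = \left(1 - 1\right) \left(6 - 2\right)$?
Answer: $- \frac{1}{4} \approx -0.25$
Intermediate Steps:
$m = 0$ ($m = 0 \cdot 4 = 0$)
$\frac{1}{a{\left(Z,-14 \right)} + \left(\left(0 - 4\right) - 1\right) \left(W{\left(-2 \right)} + m\right)} = \frac{1}{-14 + \left(\left(0 - 4\right) - 1\right) \left(-2 + 0\right)} = \frac{1}{-14 + \left(-4 - 1\right) \left(-2\right)} = \frac{1}{-14 - -10} = \frac{1}{-14 + 10} = \frac{1}{-4} = - \frac{1}{4}$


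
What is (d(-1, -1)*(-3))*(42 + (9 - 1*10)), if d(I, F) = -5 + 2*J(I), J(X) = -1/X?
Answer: 369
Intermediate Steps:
d(I, F) = -5 - 2/I (d(I, F) = -5 + 2*(-1/I) = -5 - 2/I)
(d(-1, -1)*(-3))*(42 + (9 - 1*10)) = ((-5 - 2/(-1))*(-3))*(42 + (9 - 1*10)) = ((-5 - 2*(-1))*(-3))*(42 + (9 - 10)) = ((-5 + 2)*(-3))*(42 - 1) = -3*(-3)*41 = 9*41 = 369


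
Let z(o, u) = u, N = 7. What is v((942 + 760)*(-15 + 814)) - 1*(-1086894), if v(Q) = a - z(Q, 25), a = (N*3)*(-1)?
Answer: 1086848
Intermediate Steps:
a = -21 (a = (7*3)*(-1) = 21*(-1) = -21)
v(Q) = -46 (v(Q) = -21 - 1*25 = -21 - 25 = -46)
v((942 + 760)*(-15 + 814)) - 1*(-1086894) = -46 - 1*(-1086894) = -46 + 1086894 = 1086848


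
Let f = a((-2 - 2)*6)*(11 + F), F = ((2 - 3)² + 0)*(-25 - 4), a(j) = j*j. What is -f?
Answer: 10368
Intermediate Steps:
a(j) = j²
F = -29 (F = ((-1)² + 0)*(-29) = (1 + 0)*(-29) = 1*(-29) = -29)
f = -10368 (f = ((-2 - 2)*6)²*(11 - 29) = (-4*6)²*(-18) = (-24)²*(-18) = 576*(-18) = -10368)
-f = -1*(-10368) = 10368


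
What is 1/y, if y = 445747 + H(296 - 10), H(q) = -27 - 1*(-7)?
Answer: 1/445727 ≈ 2.2435e-6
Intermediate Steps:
H(q) = -20 (H(q) = -27 + 7 = -20)
y = 445727 (y = 445747 - 20 = 445727)
1/y = 1/445727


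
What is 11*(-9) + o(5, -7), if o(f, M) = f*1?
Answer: -94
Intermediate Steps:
o(f, M) = f
11*(-9) + o(5, -7) = 11*(-9) + 5 = -99 + 5 = -94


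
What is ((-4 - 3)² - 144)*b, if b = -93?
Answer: 8835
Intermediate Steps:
((-4 - 3)² - 144)*b = ((-4 - 3)² - 144)*(-93) = ((-7)² - 144)*(-93) = (49 - 144)*(-93) = -95*(-93) = 8835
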